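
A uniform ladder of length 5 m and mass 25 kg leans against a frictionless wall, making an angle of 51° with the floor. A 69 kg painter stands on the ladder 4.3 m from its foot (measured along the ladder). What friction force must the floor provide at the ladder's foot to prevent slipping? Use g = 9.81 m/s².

f ≈ 571 N

Sum moments about the foot of the ladder (the floor normal and friction both act there and drop out).
Ladder weight 25×9.81 = 245.2 N acts at 2.5 m along the ladder; its horizontal arm is 2.5·cos51° = 1.573 m → τ = 385.7 N·m clockwise.
Painter: 69×9.81 = 676.9 N at 4.3 m → arm 2.706 m → τ = 1832 N·m clockwise.
Wall normal N acts horizontally at the top; its moment arm is the height L sinθ = 5·sin51° = 3.886 m, counterclockwise.
Balancing moments: N × 3.886 = 2218, giving N = 571 N.
ΣFx = 0: friction at the foot balances the wall's push, so f = N_wall = 571 N.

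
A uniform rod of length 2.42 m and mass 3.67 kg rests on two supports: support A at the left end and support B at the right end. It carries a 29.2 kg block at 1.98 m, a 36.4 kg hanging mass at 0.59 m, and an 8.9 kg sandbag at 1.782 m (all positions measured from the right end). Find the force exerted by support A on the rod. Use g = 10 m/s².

Take moments about support B.
Beam weight: 3.67 × 10 = 36.7 N down at 1.21 m → arm 1.21 m, τ = 36.7 × 1.21 = 44.41 N·m counterclockwise.
Block: 29.2 × 10 = 292 N down at 1.98 m → arm 1.98 m, τ = 292 × 1.98 = 578.2 N·m counterclockwise.
Hanging mass: 36.4 × 10 = 364 N down at 0.59 m → arm 0.59 m, τ = 364 × 0.59 = 214.8 N·m counterclockwise.
Sandbag: 8.9 × 10 = 89 N down at 1.782 m → arm 1.782 m, τ = 89 × 1.782 = 158.6 N·m counterclockwise.
Net load moment about support B = 996 N·m counterclockwise.
Reaction R at support A is upward at 2.42 m, arm 2.42 m → moment R × 2.42 clockwise.
Balancing moments: R × 2.42 = 996, giving R = 412 N.

R_A ≈ 412 N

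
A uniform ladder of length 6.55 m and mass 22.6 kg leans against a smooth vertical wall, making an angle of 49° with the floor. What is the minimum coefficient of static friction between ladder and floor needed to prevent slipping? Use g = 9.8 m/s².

Take moments about the foot of the ladder.
Ladder weight 22.6×9.8 = 221.5 N acts at 3.275 m along the ladder; its horizontal arm is 3.275·cos49° = 2.149 m → τ = 476 N·m clockwise.
Wall normal N acts horizontally at the top; its moment arm is the height L sinθ = 6.55·sin49° = 4.943 m, counterclockwise.
Setting net torque to zero: N × 4.943 = 476 → N = 96.3 N.
ΣFx = 0 ⇒ f = N_wall = 96.3 N. ΣFy = 0 ⇒ N_floor = 221.5 N.
μ_min = f / N_floor = 96.3 / 221.5 = 0.435.

μ_min ≈ 0.435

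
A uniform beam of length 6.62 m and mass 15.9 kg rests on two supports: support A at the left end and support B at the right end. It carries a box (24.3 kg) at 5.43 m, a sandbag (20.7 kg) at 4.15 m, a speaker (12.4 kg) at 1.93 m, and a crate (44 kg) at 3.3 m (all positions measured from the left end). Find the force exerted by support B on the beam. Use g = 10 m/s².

R_B ≈ 664 N

Choose support A as the axis so its reaction then has zero moment arm.
Beam weight: 15.9 × 10 = 159 N down at 3.31 m → arm 3.31 m, τ = 159 × 3.31 = 526.3 N·m clockwise.
Box: 24.3 × 10 = 243 N down at 5.43 m → arm 5.43 m, τ = 243 × 5.43 = 1319 N·m clockwise.
Sandbag: 20.7 × 10 = 207 N down at 4.15 m → arm 4.15 m, τ = 207 × 4.15 = 859.1 N·m clockwise.
Speaker: 12.4 × 10 = 124 N down at 1.93 m → arm 1.93 m, τ = 124 × 1.93 = 239.3 N·m clockwise.
Crate: 44 × 10 = 440 N down at 3.3 m → arm 3.3 m, τ = 440 × 3.3 = 1452 N·m clockwise.
Net load moment about support A = 4396 N·m clockwise.
Reaction R at support B is upward at 6.62 m, arm 6.62 m → moment R × 6.62 counterclockwise.
For rotational equilibrium, R × 6.62 = 4396, so R = 664 N.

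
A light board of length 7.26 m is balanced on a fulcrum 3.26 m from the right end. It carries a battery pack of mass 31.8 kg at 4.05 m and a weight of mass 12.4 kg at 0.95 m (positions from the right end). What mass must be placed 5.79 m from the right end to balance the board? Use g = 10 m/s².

m ≈ 1.39 kg

Take moments about the fulcrum (at 3.26 m from the right end).
Battery pack: 31.8 × 10 = 318 N down at 4.05 m → arm 0.79 m, τ = 318 × 0.79 = 251.2 N·m counterclockwise.
Weight: 12.4 × 10 = 124 N down at 0.95 m → arm 2.31 m, τ = 124 × 2.31 = 286.4 N·m clockwise.
Net moment of known loads = 35.2 N·m clockwise.
An unknown mass m at 5.79 m has arm 2.53 m; its moment is m·g·2.53 counterclockwise.
Στ = 0 ⇒ m × 10 × 2.53 = 35.2 ⇒ m = 35.2 / (10 × 2.53) = 1.39 kg.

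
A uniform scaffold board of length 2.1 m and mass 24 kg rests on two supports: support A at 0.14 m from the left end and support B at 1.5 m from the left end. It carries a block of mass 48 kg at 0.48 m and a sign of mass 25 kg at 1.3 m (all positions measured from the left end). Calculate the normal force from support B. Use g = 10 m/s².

About support A:
Beam weight: 24 × 10 = 240 N down at 1.05 m → arm 0.91 m, τ = 240 × 0.91 = 218.4 N·m clockwise.
Block: 48 × 10 = 480 N down at 0.48 m → arm 0.34 m, τ = 480 × 0.34 = 163.2 N·m clockwise.
Sign: 25 × 10 = 250 N down at 1.3 m → arm 1.16 m, τ = 250 × 1.16 = 290 N·m clockwise.
Net load moment about support A = 671.6 N·m clockwise.
Reaction R at support B is upward at 1.5 m, arm 1.36 m → moment R × 1.36 counterclockwise.
Balancing moments: R × 1.36 = 671.6, giving R = 494 N.

R_B ≈ 494 N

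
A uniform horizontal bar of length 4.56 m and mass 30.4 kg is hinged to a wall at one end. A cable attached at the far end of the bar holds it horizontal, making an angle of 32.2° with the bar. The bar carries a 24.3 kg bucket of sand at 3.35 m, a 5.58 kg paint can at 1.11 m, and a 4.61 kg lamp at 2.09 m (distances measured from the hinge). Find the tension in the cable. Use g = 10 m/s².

T ≈ 685 N

Choose the hinge as the axis so the unknown hinge reaction has zero arm there.
Beam weight: 30.4 × 10 = 304 N down at 2.28 m → arm 2.28 m, τ = 304 × 2.28 = 693.1 N·m clockwise.
Bucket of sand: 24.3 × 10 = 243 N down at 3.35 m → arm 3.35 m, τ = 243 × 3.35 = 814.1 N·m clockwise.
Paint can: 5.58 × 10 = 55.8 N down at 1.11 m → arm 1.11 m, τ = 55.8 × 1.11 = 61.94 N·m clockwise.
Lamp: 4.61 × 10 = 46.1 N down at 2.09 m → arm 2.09 m, τ = 46.1 × 2.09 = 96.35 N·m clockwise.
Total clockwise load moment = 1665 N·m.
The cable tension T acts at 4.56 m; only its component perpendicular to the bar, T sinθ, produces torque. sin 32.2° = 0.5329.
Στ = 0 ⇒ T × 4.56 × 0.5329 = 1665 ⇒ T = 1665 / 2.43 = 685 N.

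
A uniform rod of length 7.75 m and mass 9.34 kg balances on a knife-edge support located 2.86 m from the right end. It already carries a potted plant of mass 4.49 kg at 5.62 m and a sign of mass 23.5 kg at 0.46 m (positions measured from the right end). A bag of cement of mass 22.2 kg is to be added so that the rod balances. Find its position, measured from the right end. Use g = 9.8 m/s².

Take moments about the knife-edge support (at 2.86 m from the right end).
Beam weight: 9.34 × 9.8 = 91.53 N down at 3.875 m → arm 1.015 m, τ = 91.53 × 1.015 = 92.9 N·m counterclockwise.
Potted plant: 4.49 × 9.8 = 44 N down at 5.62 m → arm 2.76 m, τ = 44 × 2.76 = 121.4 N·m counterclockwise.
Sign: 23.5 × 9.8 = 230.3 N down at 0.46 m → arm 2.4 m, τ = 230.3 × 2.4 = 552.7 N·m clockwise.
Net moment of existing loads = 338.4 N·m clockwise.
The bag of cement weighs 22.2 × 9.8 = 217.6 N and must supply an equal counterclockwise moment, so its lever arm about the knife-edge support is 338.4 / 217.6 = 1.56 m.
That puts it at 2.86 + 1.56 = 4.42 m from the right end.

x ≈ 4.42 m from the right end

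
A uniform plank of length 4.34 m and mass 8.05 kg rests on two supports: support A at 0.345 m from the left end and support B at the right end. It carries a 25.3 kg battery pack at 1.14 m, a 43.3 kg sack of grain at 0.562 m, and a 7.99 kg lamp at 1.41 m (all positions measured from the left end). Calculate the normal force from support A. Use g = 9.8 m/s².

Take moments about support B.
Beam weight: 8.05 × 9.8 = 78.89 N down at 2.17 m → arm 2.17 m, τ = 78.89 × 2.17 = 171.2 N·m counterclockwise.
Battery pack: 25.3 × 9.8 = 247.9 N down at 1.14 m → arm 3.2 m, τ = 247.9 × 3.2 = 793.3 N·m counterclockwise.
Sack of grain: 43.3 × 9.8 = 424.3 N down at 0.562 m → arm 3.778 m, τ = 424.3 × 3.778 = 1603 N·m counterclockwise.
Lamp: 7.99 × 9.8 = 78.3 N down at 1.41 m → arm 2.93 m, τ = 78.3 × 2.93 = 229.4 N·m counterclockwise.
Net load moment about support B = 2797 N·m counterclockwise.
Reaction R at support A is upward at 0.345 m, arm 3.995 m → moment R × 3.995 clockwise.
Setting net torque to zero: R × 3.995 = 2797 → R = 700 N.

R_A ≈ 700 N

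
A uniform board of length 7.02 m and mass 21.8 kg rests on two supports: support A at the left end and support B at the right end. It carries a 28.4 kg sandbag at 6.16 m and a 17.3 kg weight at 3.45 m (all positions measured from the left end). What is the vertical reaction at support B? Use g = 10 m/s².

Take moments about support A.
Beam weight: 21.8 × 10 = 218 N down at 3.51 m → arm 3.51 m, τ = 218 × 3.51 = 765.2 N·m clockwise.
Sandbag: 28.4 × 10 = 284 N down at 6.16 m → arm 6.16 m, τ = 284 × 6.16 = 1749 N·m clockwise.
Weight: 17.3 × 10 = 173 N down at 3.45 m → arm 3.45 m, τ = 173 × 3.45 = 596.9 N·m clockwise.
Net load moment about support A = 3111 N·m clockwise.
Reaction R at support B is upward at 7.02 m, arm 7.02 m → moment R × 7.02 counterclockwise.
For rotational equilibrium, R × 7.02 = 3111, so R = 443 N.

R_B ≈ 443 N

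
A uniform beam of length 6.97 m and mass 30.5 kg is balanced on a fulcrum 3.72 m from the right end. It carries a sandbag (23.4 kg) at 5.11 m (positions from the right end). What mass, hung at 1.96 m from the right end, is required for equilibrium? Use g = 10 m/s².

Take moments about the fulcrum (at 3.72 m from the right end).
Beam weight: 30.5 × 10 = 305 N down at 3.485 m → arm 0.235 m, τ = 305 × 0.235 = 71.67 N·m clockwise.
Sandbag: 23.4 × 10 = 234 N down at 5.11 m → arm 1.39 m, τ = 234 × 1.39 = 325.3 N·m counterclockwise.
Net moment of known loads = 253.6 N·m counterclockwise.
An unknown mass m at 1.96 m has arm 1.76 m; its moment is m·g·1.76 clockwise.
Στ = 0 ⇒ m × 10 × 1.76 = 253.6 ⇒ m = 253.6 / (10 × 1.76) = 14.4 kg.

m ≈ 14.4 kg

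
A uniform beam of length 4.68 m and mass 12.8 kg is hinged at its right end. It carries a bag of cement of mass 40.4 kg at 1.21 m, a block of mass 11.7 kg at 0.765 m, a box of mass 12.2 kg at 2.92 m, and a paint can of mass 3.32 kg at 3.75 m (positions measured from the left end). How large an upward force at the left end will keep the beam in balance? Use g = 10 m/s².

Choose the right end as the axis so the unknown pivot reaction has zero arm there.
Beam weight: 12.8 × 10 = 128 N down at 2.34 m → arm 2.34 m, τ = 128 × 2.34 = 299.5 N·m counterclockwise.
Bag of cement: 40.4 × 10 = 404 N down at 1.21 m → arm 3.47 m, τ = 404 × 3.47 = 1402 N·m counterclockwise.
Block: 11.7 × 10 = 117 N down at 0.765 m → arm 3.915 m, τ = 117 × 3.915 = 458.1 N·m counterclockwise.
Box: 12.2 × 10 = 122 N down at 2.92 m → arm 1.76 m, τ = 122 × 1.76 = 214.7 N·m counterclockwise.
Paint can: 3.32 × 10 = 33.2 N down at 3.75 m → arm 0.93 m, τ = 33.2 × 0.93 = 30.88 N·m counterclockwise.
Net moment of the loads = 2405 N·m counterclockwise.
The upward force F acts at the left end, arm 4.68 m, giving F × 4.68 clockwise.
Balancing moments: F × 4.68 = 2405, giving F = 2405 / 4.68 = 514 N.

F ≈ 514 N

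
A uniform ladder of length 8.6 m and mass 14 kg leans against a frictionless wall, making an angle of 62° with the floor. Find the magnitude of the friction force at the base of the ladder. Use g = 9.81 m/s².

Sum moments about the foot of the ladder (the floor normal and friction both act there and drop out).
Ladder weight 14×9.81 = 137.3 N acts at 4.3 m along the ladder; its horizontal arm is 4.3·cos62° = 2.019 m → τ = 277.2 N·m clockwise.
Wall normal N acts horizontally at the top; its moment arm is the height L sinθ = 8.6·sin62° = 7.593 m, counterclockwise.
For rotational equilibrium, N × 7.593 = 277.2, so N = 36.5 N.
ΣFx = 0: friction at the foot balances the wall's push, so f = N_wall = 36.5 N.

f ≈ 36.5 N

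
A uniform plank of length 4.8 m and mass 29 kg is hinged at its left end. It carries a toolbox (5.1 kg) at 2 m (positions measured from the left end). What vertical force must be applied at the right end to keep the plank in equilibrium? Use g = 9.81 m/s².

Sum moments about the left end (the unknown pivot reaction has zero arm there).
Beam weight: 29 × 9.81 = 284.5 N down at 2.4 m → arm 2.4 m, τ = 284.5 × 2.4 = 682.8 N·m clockwise.
Toolbox: 5.1 × 9.81 = 50.03 N down at 2 m → arm 2 m, τ = 50.03 × 2 = 100.1 N·m clockwise.
Net moment of the loads = 782.9 N·m clockwise.
The upward force F acts at the right end, arm 4.8 m, giving F × 4.8 counterclockwise.
Setting net torque to zero: F × 4.8 = 782.9 → F = 782.9 / 4.8 = 163 N.

F ≈ 163 N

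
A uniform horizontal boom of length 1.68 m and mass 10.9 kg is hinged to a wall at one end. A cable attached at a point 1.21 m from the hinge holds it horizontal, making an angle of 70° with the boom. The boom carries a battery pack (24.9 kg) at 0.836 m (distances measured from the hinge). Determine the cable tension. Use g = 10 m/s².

Taking torques about the hinge:
Beam weight: 10.9 × 10 = 109 N down at 0.84 m → arm 0.84 m, τ = 109 × 0.84 = 91.56 N·m clockwise.
Battery pack: 24.9 × 10 = 249 N down at 0.836 m → arm 0.836 m, τ = 249 × 0.836 = 208.2 N·m clockwise.
Total clockwise load moment = 299.8 N·m.
The cable tension T acts at 1.21 m; only its component perpendicular to the boom, T sinθ, produces torque. sin 70° = 0.9397.
Στ = 0 ⇒ T × 1.21 × 0.9397 = 299.8 ⇒ T = 299.8 / 1.137 = 264 N.

T ≈ 264 N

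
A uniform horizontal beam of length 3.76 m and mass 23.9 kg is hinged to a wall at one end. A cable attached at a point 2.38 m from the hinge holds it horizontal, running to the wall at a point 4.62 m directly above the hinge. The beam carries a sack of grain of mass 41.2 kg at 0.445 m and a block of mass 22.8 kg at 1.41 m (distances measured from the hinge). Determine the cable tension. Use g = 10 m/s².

T ≈ 451 N

Taking torques about the hinge:
Beam weight: 23.9 × 10 = 239 N down at 1.88 m → arm 1.88 m, τ = 239 × 1.88 = 449.3 N·m clockwise.
Sack of grain: 41.2 × 10 = 412 N down at 0.445 m → arm 0.445 m, τ = 412 × 0.445 = 183.3 N·m clockwise.
Block: 22.8 × 10 = 228 N down at 1.41 m → arm 1.41 m, τ = 228 × 1.41 = 321.5 N·m clockwise.
Total clockwise load moment = 954.1 N·m.
The cable tension T acts at 2.38 m; only its component perpendicular to the beam, T sinθ, produces torque. sinθ = h/√(h²+d²) = 4.62/√(4.62²+2.38²) = 0.889.
Setting net torque to zero: T × 2.38 × 0.889 = 954.1 → T = 954.1 / 2.116 = 451 N.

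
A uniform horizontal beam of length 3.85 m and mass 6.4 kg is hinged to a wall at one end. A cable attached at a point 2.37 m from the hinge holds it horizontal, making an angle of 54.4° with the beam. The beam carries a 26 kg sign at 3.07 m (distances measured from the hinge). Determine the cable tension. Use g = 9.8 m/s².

Taking torques about the hinge:
Beam weight: 6.4 × 9.8 = 62.72 N down at 1.925 m → arm 1.925 m, τ = 62.72 × 1.925 = 120.7 N·m clockwise.
Sign: 26 × 9.8 = 254.8 N down at 3.07 m → arm 3.07 m, τ = 254.8 × 3.07 = 782.2 N·m clockwise.
Total clockwise load moment = 902.9 N·m.
The cable tension T acts at 2.37 m; only its component perpendicular to the beam, T sinθ, produces torque. sin 54.4° = 0.8131.
Setting net torque to zero: T × 2.37 × 0.8131 = 902.9 → T = 902.9 / 1.927 = 469 N.

T ≈ 469 N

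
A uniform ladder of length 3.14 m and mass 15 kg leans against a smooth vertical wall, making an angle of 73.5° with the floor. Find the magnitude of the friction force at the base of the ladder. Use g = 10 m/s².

Taking torques about the foot of the ladder:
Ladder weight 15×10 = 150 N acts at 1.57 m along the ladder; its horizontal arm is 1.57·cos73.5° = 0.4459 m → τ = 66.89 N·m clockwise.
Wall normal N acts horizontally at the top; its moment arm is the height L sinθ = 3.14·sin73.5° = 3.011 m, counterclockwise.
Στ = 0 ⇒ N × 3.011 = 66.89 ⇒ N = 22.2 N.
ΣFx = 0: friction at the foot balances the wall's push, so f = N_wall = 22.2 N.

f ≈ 22.2 N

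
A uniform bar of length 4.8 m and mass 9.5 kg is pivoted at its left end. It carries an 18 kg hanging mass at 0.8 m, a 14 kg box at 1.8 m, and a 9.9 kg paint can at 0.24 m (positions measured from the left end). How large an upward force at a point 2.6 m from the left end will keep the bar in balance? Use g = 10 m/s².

About the left end:
Beam weight: 9.5 × 10 = 95 N down at 2.4 m → arm 2.4 m, τ = 95 × 2.4 = 228 N·m clockwise.
Hanging mass: 18 × 10 = 180 N down at 0.8 m → arm 0.8 m, τ = 180 × 0.8 = 144 N·m clockwise.
Box: 14 × 10 = 140 N down at 1.8 m → arm 1.8 m, τ = 140 × 1.8 = 252 N·m clockwise.
Paint can: 9.9 × 10 = 99 N down at 0.24 m → arm 0.24 m, τ = 99 × 0.24 = 23.76 N·m clockwise.
Net moment of the loads = 647.8 N·m clockwise.
The upward force F acts at a point 2.6 m from the left end, arm 2.6 m, giving F × 2.6 counterclockwise.
Setting net torque to zero: F × 2.6 = 647.8 → F = 647.8 / 2.6 = 249 N.

F ≈ 249 N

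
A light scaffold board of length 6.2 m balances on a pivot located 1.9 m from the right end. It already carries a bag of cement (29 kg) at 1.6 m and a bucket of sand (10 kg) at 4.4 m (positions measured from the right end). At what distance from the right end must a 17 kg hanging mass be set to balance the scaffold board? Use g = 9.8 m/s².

About the pivot (at 1.9 m from the right end):
Bag of cement: 29 × 9.8 = 284.2 N down at 1.6 m → arm 0.3 m, τ = 284.2 × 0.3 = 85.26 N·m clockwise.
Bucket of sand: 10 × 9.8 = 98 N down at 4.4 m → arm 2.5 m, τ = 98 × 2.5 = 245 N·m counterclockwise.
Net moment of existing loads = 159.7 N·m counterclockwise.
The hanging mass weighs 17 × 9.8 = 166.6 N and must supply an equal clockwise moment, so its lever arm about the pivot is 159.7 / 166.6 = 0.959 m.
That puts it at 1.9 − 0.959 = 0.941 m from the right end.

x ≈ 0.941 m from the right end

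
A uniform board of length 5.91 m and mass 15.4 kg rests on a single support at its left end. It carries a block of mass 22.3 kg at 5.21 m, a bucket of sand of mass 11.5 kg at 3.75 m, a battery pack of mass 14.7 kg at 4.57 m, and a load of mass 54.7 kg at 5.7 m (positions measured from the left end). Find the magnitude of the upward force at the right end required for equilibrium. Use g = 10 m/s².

F ≈ 988 N

Take moments about the left end.
Beam weight: 15.4 × 10 = 154 N down at 2.955 m → arm 2.955 m, τ = 154 × 2.955 = 455.1 N·m clockwise.
Block: 22.3 × 10 = 223 N down at 5.21 m → arm 5.21 m, τ = 223 × 5.21 = 1162 N·m clockwise.
Bucket of sand: 11.5 × 10 = 115 N down at 3.75 m → arm 3.75 m, τ = 115 × 3.75 = 431.2 N·m clockwise.
Battery pack: 14.7 × 10 = 147 N down at 4.57 m → arm 4.57 m, τ = 147 × 4.57 = 671.8 N·m clockwise.
Load: 54.7 × 10 = 547 N down at 5.7 m → arm 5.7 m, τ = 547 × 5.7 = 3118 N·m clockwise.
Net moment of the loads = 5838 N·m clockwise.
The upward force F acts at the right end, arm 5.91 m, giving F × 5.91 counterclockwise.
Στ = 0 ⇒ F × 5.91 = 5838 ⇒ F = 5838 / 5.91 = 988 N.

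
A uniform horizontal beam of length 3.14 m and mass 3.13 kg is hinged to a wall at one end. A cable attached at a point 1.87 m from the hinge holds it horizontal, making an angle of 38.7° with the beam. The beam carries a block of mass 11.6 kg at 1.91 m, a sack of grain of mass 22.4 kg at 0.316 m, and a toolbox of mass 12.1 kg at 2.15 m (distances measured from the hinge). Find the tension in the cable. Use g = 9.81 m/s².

Sum moments about the hinge (the unknown hinge reaction has zero arm there).
Beam weight: 3.13 × 9.81 = 30.71 N down at 1.57 m → arm 1.57 m, τ = 30.71 × 1.57 = 48.21 N·m clockwise.
Block: 11.6 × 9.81 = 113.8 N down at 1.91 m → arm 1.91 m, τ = 113.8 × 1.91 = 217.4 N·m clockwise.
Sack of grain: 22.4 × 9.81 = 219.7 N down at 0.316 m → arm 0.316 m, τ = 219.7 × 0.316 = 69.43 N·m clockwise.
Toolbox: 12.1 × 9.81 = 118.7 N down at 2.15 m → arm 2.15 m, τ = 118.7 × 2.15 = 255.2 N·m clockwise.
Total clockwise load moment = 590.2 N·m.
The cable tension T acts at 1.87 m; only its component perpendicular to the beam, T sinθ, produces torque. sin 38.7° = 0.6252.
For rotational equilibrium, T × 1.87 × 0.6252 = 590.2, so T = 590.2 / 1.169 = 505 N.

T ≈ 505 N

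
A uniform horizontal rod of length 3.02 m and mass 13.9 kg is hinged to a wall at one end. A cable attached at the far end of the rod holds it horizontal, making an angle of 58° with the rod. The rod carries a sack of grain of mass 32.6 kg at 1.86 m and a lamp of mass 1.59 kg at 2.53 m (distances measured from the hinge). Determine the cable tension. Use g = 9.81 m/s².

T ≈ 328 N

Choose the hinge as the axis so the unknown hinge reaction has zero arm there.
Beam weight: 13.9 × 9.81 = 136.4 N down at 1.51 m → arm 1.51 m, τ = 136.4 × 1.51 = 206 N·m clockwise.
Sack of grain: 32.6 × 9.81 = 319.8 N down at 1.86 m → arm 1.86 m, τ = 319.8 × 1.86 = 594.8 N·m clockwise.
Lamp: 1.59 × 9.81 = 15.6 N down at 2.53 m → arm 2.53 m, τ = 15.6 × 2.53 = 39.47 N·m clockwise.
Total clockwise load moment = 840.3 N·m.
The cable tension T acts at 3.02 m; only its component perpendicular to the rod, T sinθ, produces torque. sin 58° = 0.848.
Setting net torque to zero: T × 3.02 × 0.848 = 840.3 → T = 840.3 / 2.561 = 328 N.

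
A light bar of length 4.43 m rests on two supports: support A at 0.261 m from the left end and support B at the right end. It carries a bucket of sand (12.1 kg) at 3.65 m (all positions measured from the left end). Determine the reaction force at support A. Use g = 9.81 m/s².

Take moments about support B.
Bucket of sand: 12.1 × 9.81 = 118.7 N down at 3.65 m → arm 0.78 m, τ = 118.7 × 0.78 = 92.59 N·m counterclockwise.
Net load moment about support B = 92.59 N·m counterclockwise.
Reaction R at support A is upward at 0.261 m, arm 4.169 m → moment R × 4.169 clockwise.
For rotational equilibrium, R × 4.169 = 92.59, so R = 22.2 N.

R_A ≈ 22.2 N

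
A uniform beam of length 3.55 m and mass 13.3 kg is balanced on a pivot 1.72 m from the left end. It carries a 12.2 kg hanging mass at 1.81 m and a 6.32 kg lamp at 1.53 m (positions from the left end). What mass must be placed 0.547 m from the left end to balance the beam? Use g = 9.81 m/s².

Sum moments about the pivot (at 1.72 m from the left end) (the support reaction has zero arm there).
Beam weight: 13.3 × 9.81 = 130.5 N down at 1.775 m → arm 0.055 m, τ = 130.5 × 0.055 = 7.178 N·m clockwise.
Hanging mass: 12.2 × 9.81 = 119.7 N down at 1.81 m → arm 0.09 m, τ = 119.7 × 0.09 = 10.77 N·m clockwise.
Lamp: 6.32 × 9.81 = 62 N down at 1.53 m → arm 0.19 m, τ = 62 × 0.19 = 11.78 N·m counterclockwise.
Net moment of known loads = 6.168 N·m clockwise.
An unknown mass m at 0.547 m has arm 1.173 m; its moment is m·g·1.173 counterclockwise.
Setting net torque to zero: m × 9.81 × 1.173 = 6.168 → m = 6.168 / (9.81 × 1.173) = 0.536 kg.

m ≈ 0.536 kg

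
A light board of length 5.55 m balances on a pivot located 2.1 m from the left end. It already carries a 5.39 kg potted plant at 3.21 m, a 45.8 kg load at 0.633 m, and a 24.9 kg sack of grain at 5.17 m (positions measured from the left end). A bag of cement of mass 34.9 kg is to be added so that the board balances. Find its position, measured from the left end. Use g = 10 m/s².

x ≈ 1.66 m from the left end

About the pivot (at 2.1 m from the left end):
Potted plant: 5.39 × 10 = 53.9 N down at 3.21 m → arm 1.11 m, τ = 53.9 × 1.11 = 59.83 N·m clockwise.
Load: 45.8 × 10 = 458 N down at 0.633 m → arm 1.467 m, τ = 458 × 1.467 = 671.9 N·m counterclockwise.
Sack of grain: 24.9 × 10 = 249 N down at 5.17 m → arm 3.07 m, τ = 249 × 3.07 = 764.4 N·m clockwise.
Net moment of existing loads = 152.3 N·m clockwise.
The bag of cement weighs 34.9 × 10 = 349 N and must supply an equal counterclockwise moment, so its lever arm about the pivot is 152.3 / 349 = 0.436 m.
That puts it at 2.1 − 0.436 = 1.66 m from the left end.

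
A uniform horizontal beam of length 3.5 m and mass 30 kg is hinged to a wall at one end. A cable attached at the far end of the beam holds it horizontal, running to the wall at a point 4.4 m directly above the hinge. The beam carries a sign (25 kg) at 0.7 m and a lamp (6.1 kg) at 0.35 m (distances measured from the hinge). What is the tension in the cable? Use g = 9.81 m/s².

T ≈ 258 N

Sum moments about the hinge (the unknown hinge reaction has zero arm there).
Beam weight: 30 × 9.81 = 294.3 N down at 1.75 m → arm 1.75 m, τ = 294.3 × 1.75 = 515 N·m clockwise.
Sign: 25 × 9.81 = 245.2 N down at 0.7 m → arm 0.7 m, τ = 245.2 × 0.7 = 171.6 N·m clockwise.
Lamp: 6.1 × 9.81 = 59.84 N down at 0.35 m → arm 0.35 m, τ = 59.84 × 0.35 = 20.94 N·m clockwise.
Total clockwise load moment = 707.5 N·m.
The cable tension T acts at 3.5 m; only its component perpendicular to the beam, T sinθ, produces torque. sinθ = h/√(h²+d²) = 4.4/√(4.4²+3.5²) = 0.7826.
Setting net torque to zero: T × 3.5 × 0.7826 = 707.5 → T = 707.5 / 2.739 = 258 N.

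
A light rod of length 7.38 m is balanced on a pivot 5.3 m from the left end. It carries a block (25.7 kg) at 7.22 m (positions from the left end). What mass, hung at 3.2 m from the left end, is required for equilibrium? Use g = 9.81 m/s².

Choose the pivot (at 5.3 m from the left end) as the axis so the support reaction has zero arm there.
Block: 25.7 × 9.81 = 252.1 N down at 7.22 m → arm 1.92 m, τ = 252.1 × 1.92 = 484 N·m clockwise.
Net moment of known loads = 484 N·m clockwise.
An unknown mass m at 3.2 m has arm 2.1 m; its moment is m·g·2.1 counterclockwise.
For rotational equilibrium, m × 9.81 × 2.1 = 484, so m = 484 / (9.81 × 2.1) = 23.5 kg.

m ≈ 23.5 kg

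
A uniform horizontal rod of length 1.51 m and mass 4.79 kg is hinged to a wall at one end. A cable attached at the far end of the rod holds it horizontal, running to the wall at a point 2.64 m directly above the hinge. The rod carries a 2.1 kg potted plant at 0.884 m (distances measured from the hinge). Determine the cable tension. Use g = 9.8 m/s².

Take moments about the hinge.
Beam weight: 4.79 × 9.8 = 46.94 N down at 0.755 m → arm 0.755 m, τ = 46.94 × 0.755 = 35.44 N·m clockwise.
Potted plant: 2.1 × 9.8 = 20.58 N down at 0.884 m → arm 0.884 m, τ = 20.58 × 0.884 = 18.19 N·m clockwise.
Total clockwise load moment = 53.63 N·m.
The cable tension T acts at 1.51 m; only its component perpendicular to the rod, T sinθ, produces torque. sinθ = h/√(h²+d²) = 2.64/√(2.64²+1.51²) = 0.868.
For rotational equilibrium, T × 1.51 × 0.868 = 53.63, so T = 53.63 / 1.311 = 40.9 N.

T ≈ 40.9 N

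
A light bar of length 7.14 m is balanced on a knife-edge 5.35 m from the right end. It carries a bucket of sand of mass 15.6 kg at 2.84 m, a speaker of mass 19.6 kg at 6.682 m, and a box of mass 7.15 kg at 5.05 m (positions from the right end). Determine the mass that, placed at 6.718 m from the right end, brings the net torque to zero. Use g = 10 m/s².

About the knife-edge (at 5.35 m from the right end):
Bucket of sand: 15.6 × 10 = 156 N down at 2.84 m → arm 2.51 m, τ = 156 × 2.51 = 391.6 N·m clockwise.
Speaker: 19.6 × 10 = 196 N down at 6.682 m → arm 1.332 m, τ = 196 × 1.332 = 261.1 N·m counterclockwise.
Box: 7.15 × 10 = 71.5 N down at 5.05 m → arm 0.3 m, τ = 71.5 × 0.3 = 21.45 N·m clockwise.
Net moment of known loads = 151.9 N·m clockwise.
An unknown mass m at 6.718 m has arm 1.368 m; its moment is m·g·1.368 counterclockwise.
Στ = 0 ⇒ m × 10 × 1.368 = 151.9 ⇒ m = 151.9 / (10 × 1.368) = 11.1 kg.

m ≈ 11.1 kg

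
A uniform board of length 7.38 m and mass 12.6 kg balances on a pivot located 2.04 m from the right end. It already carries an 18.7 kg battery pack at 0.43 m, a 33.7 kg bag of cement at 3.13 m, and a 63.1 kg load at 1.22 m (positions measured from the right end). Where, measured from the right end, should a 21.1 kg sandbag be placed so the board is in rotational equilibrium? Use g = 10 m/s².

Sum moments about the pivot (at 2.04 m from the right end) (the support reaction has zero arm there).
Beam weight: 12.6 × 10 = 126 N down at 3.69 m → arm 1.65 m, τ = 126 × 1.65 = 207.9 N·m counterclockwise.
Battery pack: 18.7 × 10 = 187 N down at 0.43 m → arm 1.61 m, τ = 187 × 1.61 = 301.1 N·m clockwise.
Bag of cement: 33.7 × 10 = 337 N down at 3.13 m → arm 1.09 m, τ = 337 × 1.09 = 367.3 N·m counterclockwise.
Load: 63.1 × 10 = 631 N down at 1.22 m → arm 0.82 m, τ = 631 × 0.82 = 517.4 N·m clockwise.
Net moment of existing loads = 243.3 N·m clockwise.
The sandbag weighs 21.1 × 10 = 211 N and must supply an equal counterclockwise moment, so its lever arm about the pivot is 243.3 / 211 = 1.15 m.
That puts it at 2.04 + 1.15 = 3.19 m from the right end.

x ≈ 3.19 m from the right end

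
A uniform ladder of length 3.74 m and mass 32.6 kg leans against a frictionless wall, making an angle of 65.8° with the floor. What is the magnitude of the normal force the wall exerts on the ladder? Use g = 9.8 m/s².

Taking torques about the foot of the ladder:
Ladder weight 32.6×9.8 = 319.5 N acts at 1.87 m along the ladder; its horizontal arm is 1.87·cos65.8° = 0.7666 m → τ = 244.9 N·m clockwise.
Wall normal N acts horizontally at the top; its moment arm is the height L sinθ = 3.74·sin65.8° = 3.411 m, counterclockwise.
Στ = 0 ⇒ N × 3.411 = 244.9 ⇒ N = 71.8 N.

N_wall ≈ 71.8 N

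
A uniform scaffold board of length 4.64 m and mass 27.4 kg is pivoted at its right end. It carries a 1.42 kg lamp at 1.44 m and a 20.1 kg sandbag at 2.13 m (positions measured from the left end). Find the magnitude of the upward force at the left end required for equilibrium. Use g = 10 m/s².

Taking torques about the right end:
Beam weight: 27.4 × 10 = 274 N down at 2.32 m → arm 2.32 m, τ = 274 × 2.32 = 635.7 N·m counterclockwise.
Lamp: 1.42 × 10 = 14.2 N down at 1.44 m → arm 3.2 m, τ = 14.2 × 3.2 = 45.44 N·m counterclockwise.
Sandbag: 20.1 × 10 = 201 N down at 2.13 m → arm 2.51 m, τ = 201 × 2.51 = 504.5 N·m counterclockwise.
Net moment of the loads = 1186 N·m counterclockwise.
The upward force F acts at the left end, arm 4.64 m, giving F × 4.64 clockwise.
Στ = 0 ⇒ F × 4.64 = 1186 ⇒ F = 1186 / 4.64 = 256 N.

F ≈ 256 N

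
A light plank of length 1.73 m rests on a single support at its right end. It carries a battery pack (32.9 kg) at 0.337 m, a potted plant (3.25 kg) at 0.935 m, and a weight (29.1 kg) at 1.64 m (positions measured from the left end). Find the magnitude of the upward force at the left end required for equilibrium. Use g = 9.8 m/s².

Choose the right end as the axis so the unknown pivot reaction has zero arm there.
Battery pack: 32.9 × 9.8 = 322.4 N down at 0.337 m → arm 1.393 m, τ = 322.4 × 1.393 = 449.1 N·m counterclockwise.
Potted plant: 3.25 × 9.8 = 31.85 N down at 0.935 m → arm 0.795 m, τ = 31.85 × 0.795 = 25.32 N·m counterclockwise.
Weight: 29.1 × 9.8 = 285.2 N down at 1.64 m → arm 0.09 m, τ = 285.2 × 0.09 = 25.67 N·m counterclockwise.
Net moment of the loads = 500.1 N·m counterclockwise.
The upward force F acts at the left end, arm 1.73 m, giving F × 1.73 clockwise.
For rotational equilibrium, F × 1.73 = 500.1, so F = 500.1 / 1.73 = 289 N.

F ≈ 289 N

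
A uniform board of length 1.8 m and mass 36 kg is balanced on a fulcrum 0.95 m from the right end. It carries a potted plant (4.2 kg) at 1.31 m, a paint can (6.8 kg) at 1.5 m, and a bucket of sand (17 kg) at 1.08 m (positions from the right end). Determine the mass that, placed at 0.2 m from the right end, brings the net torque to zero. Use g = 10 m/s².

Take moments about the fulcrum (at 0.95 m from the right end).
Beam weight: 36 × 10 = 360 N down at 0.9 m → arm 0.05 m, τ = 360 × 0.05 = 18 N·m clockwise.
Potted plant: 4.2 × 10 = 42 N down at 1.31 m → arm 0.36 m, τ = 42 × 0.36 = 15.12 N·m counterclockwise.
Paint can: 6.8 × 10 = 68 N down at 1.5 m → arm 0.55 m, τ = 68 × 0.55 = 37.4 N·m counterclockwise.
Bucket of sand: 17 × 10 = 170 N down at 1.08 m → arm 0.13 m, τ = 170 × 0.13 = 22.1 N·m counterclockwise.
Net moment of known loads = 56.62 N·m counterclockwise.
An unknown mass m at 0.2 m has arm 0.75 m; its moment is m·g·0.75 clockwise.
Στ = 0 ⇒ m × 10 × 0.75 = 56.62 ⇒ m = 56.62 / (10 × 0.75) = 7.55 kg.

m ≈ 7.55 kg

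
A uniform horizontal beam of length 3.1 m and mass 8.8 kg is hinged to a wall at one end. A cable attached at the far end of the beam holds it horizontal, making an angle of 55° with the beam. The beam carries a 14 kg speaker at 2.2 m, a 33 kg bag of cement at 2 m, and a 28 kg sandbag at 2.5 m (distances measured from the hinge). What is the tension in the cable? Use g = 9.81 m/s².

Taking torques about the hinge:
Beam weight: 8.8 × 9.81 = 86.33 N down at 1.55 m → arm 1.55 m, τ = 86.33 × 1.55 = 133.8 N·m clockwise.
Speaker: 14 × 9.81 = 137.3 N down at 2.2 m → arm 2.2 m, τ = 137.3 × 2.2 = 302.1 N·m clockwise.
Bag of cement: 33 × 9.81 = 323.7 N down at 2 m → arm 2 m, τ = 323.7 × 2 = 647.4 N·m clockwise.
Sandbag: 28 × 9.81 = 274.7 N down at 2.5 m → arm 2.5 m, τ = 274.7 × 2.5 = 686.8 N·m clockwise.
Total clockwise load moment = 1770 N·m.
The cable tension T acts at 3.1 m; only its component perpendicular to the beam, T sinθ, produces torque. sin 55° = 0.8192.
Στ = 0 ⇒ T × 3.1 × 0.8192 = 1770 ⇒ T = 1770 / 2.54 = 697 N.

T ≈ 697 N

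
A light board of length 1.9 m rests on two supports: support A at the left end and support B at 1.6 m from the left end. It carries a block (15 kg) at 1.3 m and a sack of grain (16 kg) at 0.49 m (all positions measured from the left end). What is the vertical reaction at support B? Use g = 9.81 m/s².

R_B ≈ 168 N

Taking torques about support A:
Block: 15 × 9.81 = 147.2 N down at 1.3 m → arm 1.3 m, τ = 147.2 × 1.3 = 191.4 N·m clockwise.
Sack of grain: 16 × 9.81 = 157 N down at 0.49 m → arm 0.49 m, τ = 157 × 0.49 = 76.93 N·m clockwise.
Net load moment about support A = 268.3 N·m clockwise.
Reaction R at support B is upward at 1.6 m, arm 1.6 m → moment R × 1.6 counterclockwise.
For rotational equilibrium, R × 1.6 = 268.3, so R = 168 N.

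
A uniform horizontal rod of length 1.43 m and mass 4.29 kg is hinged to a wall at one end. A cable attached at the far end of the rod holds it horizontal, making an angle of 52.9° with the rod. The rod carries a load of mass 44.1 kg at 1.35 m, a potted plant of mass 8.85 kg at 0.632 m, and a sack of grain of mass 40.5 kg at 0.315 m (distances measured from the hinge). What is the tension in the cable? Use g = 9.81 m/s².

T ≈ 696 N

Choose the hinge as the axis so the unknown hinge reaction has zero arm there.
Beam weight: 4.29 × 9.81 = 42.08 N down at 0.715 m → arm 0.715 m, τ = 42.08 × 0.715 = 30.09 N·m clockwise.
Load: 44.1 × 9.81 = 432.6 N down at 1.35 m → arm 1.35 m, τ = 432.6 × 1.35 = 584 N·m clockwise.
Potted plant: 8.85 × 9.81 = 86.82 N down at 0.632 m → arm 0.632 m, τ = 86.82 × 0.632 = 54.87 N·m clockwise.
Sack of grain: 40.5 × 9.81 = 397.3 N down at 0.315 m → arm 0.315 m, τ = 397.3 × 0.315 = 125.1 N·m clockwise.
Total clockwise load moment = 794.1 N·m.
The cable tension T acts at 1.43 m; only its component perpendicular to the rod, T sinθ, produces torque. sin 52.9° = 0.7976.
Στ = 0 ⇒ T × 1.43 × 0.7976 = 794.1 ⇒ T = 794.1 / 1.141 = 696 N.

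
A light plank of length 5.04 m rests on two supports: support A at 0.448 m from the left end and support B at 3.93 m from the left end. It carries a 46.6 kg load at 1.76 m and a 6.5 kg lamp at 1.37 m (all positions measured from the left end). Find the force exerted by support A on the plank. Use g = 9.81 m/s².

Sum moments about support B (its reaction then has zero moment arm).
Load: 46.6 × 9.81 = 457.1 N down at 1.76 m → arm 2.17 m, τ = 457.1 × 2.17 = 991.9 N·m counterclockwise.
Lamp: 6.5 × 9.81 = 63.77 N down at 1.37 m → arm 2.56 m, τ = 63.77 × 2.56 = 163.3 N·m counterclockwise.
Net load moment about support B = 1155 N·m counterclockwise.
Reaction R at support A is upward at 0.448 m, arm 3.482 m → moment R × 3.482 clockwise.
Setting net torque to zero: R × 3.482 = 1155 → R = 332 N.

R_A ≈ 332 N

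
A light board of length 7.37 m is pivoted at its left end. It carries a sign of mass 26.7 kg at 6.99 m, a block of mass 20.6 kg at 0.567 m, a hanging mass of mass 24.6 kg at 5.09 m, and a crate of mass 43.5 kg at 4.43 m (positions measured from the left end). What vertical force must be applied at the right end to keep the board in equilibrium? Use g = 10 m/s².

F ≈ 700 N

Choose the left end as the axis so the unknown pivot reaction has zero arm there.
Sign: 26.7 × 10 = 267 N down at 6.99 m → arm 6.99 m, τ = 267 × 6.99 = 1866 N·m clockwise.
Block: 20.6 × 10 = 206 N down at 0.567 m → arm 0.567 m, τ = 206 × 0.567 = 116.8 N·m clockwise.
Hanging mass: 24.6 × 10 = 246 N down at 5.09 m → arm 5.09 m, τ = 246 × 5.09 = 1252 N·m clockwise.
Crate: 43.5 × 10 = 435 N down at 4.43 m → arm 4.43 m, τ = 435 × 4.43 = 1927 N·m clockwise.
Net moment of the loads = 5162 N·m clockwise.
The upward force F acts at the right end, arm 7.37 m, giving F × 7.37 counterclockwise.
Setting net torque to zero: F × 7.37 = 5162 → F = 5162 / 7.37 = 700 N.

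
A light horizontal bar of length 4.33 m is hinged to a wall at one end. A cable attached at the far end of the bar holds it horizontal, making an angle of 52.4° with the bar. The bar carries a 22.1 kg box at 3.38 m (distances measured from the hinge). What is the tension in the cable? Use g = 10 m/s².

T ≈ 218 N

Take moments about the hinge.
Box: 22.1 × 10 = 221 N down at 3.38 m → arm 3.38 m, τ = 221 × 3.38 = 747 N·m clockwise.
Total clockwise load moment = 747 N·m.
The cable tension T acts at 4.33 m; only its component perpendicular to the bar, T sinθ, produces torque. sin 52.4° = 0.7923.
For rotational equilibrium, T × 4.33 × 0.7923 = 747, so T = 747 / 3.431 = 218 N.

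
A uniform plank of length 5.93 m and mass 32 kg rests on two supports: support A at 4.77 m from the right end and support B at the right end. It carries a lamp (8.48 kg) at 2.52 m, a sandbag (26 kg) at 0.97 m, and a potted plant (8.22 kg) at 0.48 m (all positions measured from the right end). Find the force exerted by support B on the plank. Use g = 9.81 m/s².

Sum moments about support A (its reaction then has zero moment arm).
Beam weight: 32 × 9.81 = 313.9 N down at 2.965 m → arm 1.805 m, τ = 313.9 × 1.805 = 566.6 N·m clockwise.
Lamp: 8.48 × 9.81 = 83.19 N down at 2.52 m → arm 2.25 m, τ = 83.19 × 2.25 = 187.2 N·m clockwise.
Sandbag: 26 × 9.81 = 255.1 N down at 0.97 m → arm 3.8 m, τ = 255.1 × 3.8 = 969.4 N·m clockwise.
Potted plant: 8.22 × 9.81 = 80.64 N down at 0.48 m → arm 4.29 m, τ = 80.64 × 4.29 = 345.9 N·m clockwise.
Net load moment about support A = 2069 N·m clockwise.
Reaction R at support B is upward at 0 m, arm 4.77 m → moment R × 4.77 counterclockwise.
For rotational equilibrium, R × 4.77 = 2069, so R = 434 N.

R_B ≈ 434 N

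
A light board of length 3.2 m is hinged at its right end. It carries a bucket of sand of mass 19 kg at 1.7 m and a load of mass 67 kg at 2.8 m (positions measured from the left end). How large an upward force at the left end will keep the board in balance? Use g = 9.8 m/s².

F ≈ 169 N

Take moments about the right end.
Bucket of sand: 19 × 9.8 = 186.2 N down at 1.7 m → arm 1.5 m, τ = 186.2 × 1.5 = 279.3 N·m counterclockwise.
Load: 67 × 9.8 = 656.6 N down at 2.8 m → arm 0.4 m, τ = 656.6 × 0.4 = 262.6 N·m counterclockwise.
Net moment of the loads = 541.9 N·m counterclockwise.
The upward force F acts at the left end, arm 3.2 m, giving F × 3.2 clockwise.
Setting net torque to zero: F × 3.2 = 541.9 → F = 541.9 / 3.2 = 169 N.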